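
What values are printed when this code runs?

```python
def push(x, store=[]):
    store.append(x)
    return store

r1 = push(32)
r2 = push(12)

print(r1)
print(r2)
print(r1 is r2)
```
[32, 12]
[32, 12]
True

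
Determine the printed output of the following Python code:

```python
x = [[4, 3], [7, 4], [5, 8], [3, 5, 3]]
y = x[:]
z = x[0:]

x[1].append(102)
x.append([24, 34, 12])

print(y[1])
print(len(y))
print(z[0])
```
[7, 4, 102]
4
[4, 3]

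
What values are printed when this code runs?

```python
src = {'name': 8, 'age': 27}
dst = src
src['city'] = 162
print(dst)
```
{'name': 8, 'age': 27, 'city': 162}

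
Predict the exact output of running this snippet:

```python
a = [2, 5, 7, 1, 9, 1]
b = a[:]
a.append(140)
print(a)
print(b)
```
[2, 5, 7, 1, 9, 1, 140]
[2, 5, 7, 1, 9, 1]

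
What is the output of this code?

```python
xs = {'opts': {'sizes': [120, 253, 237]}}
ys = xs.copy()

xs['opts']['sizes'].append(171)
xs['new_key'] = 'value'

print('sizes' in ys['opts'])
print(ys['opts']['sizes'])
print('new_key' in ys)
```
True
[120, 253, 237, 171]
False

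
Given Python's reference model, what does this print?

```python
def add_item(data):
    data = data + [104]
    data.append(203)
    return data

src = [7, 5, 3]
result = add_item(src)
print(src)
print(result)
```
[7, 5, 3]
[7, 5, 3, 104, 203]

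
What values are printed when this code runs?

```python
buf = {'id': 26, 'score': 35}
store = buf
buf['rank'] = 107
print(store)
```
{'id': 26, 'score': 35, 'rank': 107}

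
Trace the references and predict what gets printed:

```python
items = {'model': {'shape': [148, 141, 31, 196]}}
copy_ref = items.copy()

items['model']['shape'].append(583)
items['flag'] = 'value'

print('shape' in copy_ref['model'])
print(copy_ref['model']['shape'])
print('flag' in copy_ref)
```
True
[148, 141, 31, 196, 583]
False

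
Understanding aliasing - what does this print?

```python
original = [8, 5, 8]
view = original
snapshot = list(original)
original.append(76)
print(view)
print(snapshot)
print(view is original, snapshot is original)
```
[8, 5, 8, 76]
[8, 5, 8]
True False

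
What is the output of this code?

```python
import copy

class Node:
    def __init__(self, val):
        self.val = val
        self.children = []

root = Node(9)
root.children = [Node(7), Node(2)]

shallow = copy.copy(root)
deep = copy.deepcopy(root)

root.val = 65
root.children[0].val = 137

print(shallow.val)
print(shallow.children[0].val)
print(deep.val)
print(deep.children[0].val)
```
9
137
9
7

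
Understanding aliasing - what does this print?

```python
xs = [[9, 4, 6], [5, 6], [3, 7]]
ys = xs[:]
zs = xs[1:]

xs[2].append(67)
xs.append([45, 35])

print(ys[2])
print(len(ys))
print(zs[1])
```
[3, 7, 67]
3
[3, 7, 67]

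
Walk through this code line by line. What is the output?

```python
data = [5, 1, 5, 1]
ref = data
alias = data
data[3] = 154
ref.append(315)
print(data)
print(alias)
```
[5, 1, 5, 154, 315]
[5, 1, 5, 154, 315]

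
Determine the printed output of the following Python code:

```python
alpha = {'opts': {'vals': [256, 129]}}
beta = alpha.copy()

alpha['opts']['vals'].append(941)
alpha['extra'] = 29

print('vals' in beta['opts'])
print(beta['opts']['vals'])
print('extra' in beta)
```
True
[256, 129, 941]
False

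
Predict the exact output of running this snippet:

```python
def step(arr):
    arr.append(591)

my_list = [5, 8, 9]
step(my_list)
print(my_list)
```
[5, 8, 9, 591]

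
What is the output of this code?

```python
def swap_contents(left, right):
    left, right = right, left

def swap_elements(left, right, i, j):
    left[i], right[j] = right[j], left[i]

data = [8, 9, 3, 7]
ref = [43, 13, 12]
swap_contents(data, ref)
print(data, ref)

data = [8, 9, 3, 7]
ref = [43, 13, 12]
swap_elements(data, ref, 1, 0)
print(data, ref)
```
[8, 9, 3, 7] [43, 13, 12]
[8, 43, 3, 7] [9, 13, 12]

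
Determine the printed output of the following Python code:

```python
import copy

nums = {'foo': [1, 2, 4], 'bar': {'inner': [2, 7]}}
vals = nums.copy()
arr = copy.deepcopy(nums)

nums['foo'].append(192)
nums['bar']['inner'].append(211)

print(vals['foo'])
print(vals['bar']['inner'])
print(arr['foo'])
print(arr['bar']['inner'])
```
[1, 2, 4, 192]
[2, 7, 211]
[1, 2, 4]
[2, 7]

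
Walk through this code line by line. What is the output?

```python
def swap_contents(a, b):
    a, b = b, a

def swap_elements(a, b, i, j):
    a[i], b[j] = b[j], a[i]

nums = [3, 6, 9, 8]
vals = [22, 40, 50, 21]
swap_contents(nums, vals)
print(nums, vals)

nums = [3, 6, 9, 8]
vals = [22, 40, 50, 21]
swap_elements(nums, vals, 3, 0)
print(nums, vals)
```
[3, 6, 9, 8] [22, 40, 50, 21]
[3, 6, 9, 22] [8, 40, 50, 21]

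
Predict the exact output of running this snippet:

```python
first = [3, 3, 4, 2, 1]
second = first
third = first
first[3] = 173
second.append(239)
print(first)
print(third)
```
[3, 3, 4, 173, 1, 239]
[3, 3, 4, 173, 1, 239]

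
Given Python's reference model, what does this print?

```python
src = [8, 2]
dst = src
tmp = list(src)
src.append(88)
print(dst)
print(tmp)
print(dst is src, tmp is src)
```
[8, 2, 88]
[8, 2]
True False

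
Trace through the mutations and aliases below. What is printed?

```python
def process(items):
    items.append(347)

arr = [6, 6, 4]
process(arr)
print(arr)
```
[6, 6, 4, 347]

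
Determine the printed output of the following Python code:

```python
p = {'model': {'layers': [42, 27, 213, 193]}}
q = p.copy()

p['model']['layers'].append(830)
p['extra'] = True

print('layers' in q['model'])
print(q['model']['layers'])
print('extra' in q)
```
True
[42, 27, 213, 193, 830]
False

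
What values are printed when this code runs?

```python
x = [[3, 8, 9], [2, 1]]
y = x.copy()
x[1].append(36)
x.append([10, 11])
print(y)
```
[[3, 8, 9], [2, 1, 36]]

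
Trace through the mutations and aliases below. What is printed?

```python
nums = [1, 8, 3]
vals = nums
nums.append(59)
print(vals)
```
[1, 8, 3, 59]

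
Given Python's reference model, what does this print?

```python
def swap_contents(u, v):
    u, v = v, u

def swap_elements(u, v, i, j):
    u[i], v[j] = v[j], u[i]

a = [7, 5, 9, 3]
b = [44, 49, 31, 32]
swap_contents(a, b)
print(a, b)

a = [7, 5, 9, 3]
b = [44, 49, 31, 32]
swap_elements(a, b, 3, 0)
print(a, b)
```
[7, 5, 9, 3] [44, 49, 31, 32]
[7, 5, 9, 44] [3, 49, 31, 32]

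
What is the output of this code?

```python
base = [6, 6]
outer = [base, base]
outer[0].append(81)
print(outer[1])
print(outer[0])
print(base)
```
[6, 6, 81]
[6, 6, 81]
[6, 6, 81]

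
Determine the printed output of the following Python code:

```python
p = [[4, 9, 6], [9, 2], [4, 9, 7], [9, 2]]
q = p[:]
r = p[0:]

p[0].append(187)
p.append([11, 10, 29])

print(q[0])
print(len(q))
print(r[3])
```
[4, 9, 6, 187]
4
[9, 2]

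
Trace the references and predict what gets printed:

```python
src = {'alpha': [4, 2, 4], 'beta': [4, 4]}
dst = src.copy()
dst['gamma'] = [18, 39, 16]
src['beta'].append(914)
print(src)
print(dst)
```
{'alpha': [4, 2, 4], 'beta': [4, 4, 914]}
{'alpha': [4, 2, 4], 'beta': [4, 4, 914], 'gamma': [18, 39, 16]}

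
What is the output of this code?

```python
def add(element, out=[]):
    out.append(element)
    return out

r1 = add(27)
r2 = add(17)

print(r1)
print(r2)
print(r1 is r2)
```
[27, 17]
[27, 17]
True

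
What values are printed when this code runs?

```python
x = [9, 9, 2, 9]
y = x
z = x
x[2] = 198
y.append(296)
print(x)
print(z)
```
[9, 9, 198, 9, 296]
[9, 9, 198, 9, 296]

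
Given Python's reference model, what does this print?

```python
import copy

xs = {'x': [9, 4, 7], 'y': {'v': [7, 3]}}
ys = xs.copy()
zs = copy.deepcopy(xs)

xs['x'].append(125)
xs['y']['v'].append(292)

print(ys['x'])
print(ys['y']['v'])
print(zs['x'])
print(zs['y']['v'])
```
[9, 4, 7, 125]
[7, 3, 292]
[9, 4, 7]
[7, 3]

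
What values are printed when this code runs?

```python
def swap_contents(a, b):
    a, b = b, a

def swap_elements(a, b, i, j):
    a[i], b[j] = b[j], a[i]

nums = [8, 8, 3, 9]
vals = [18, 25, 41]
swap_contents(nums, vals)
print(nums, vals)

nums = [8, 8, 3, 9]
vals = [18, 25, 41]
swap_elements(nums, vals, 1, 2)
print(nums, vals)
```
[8, 8, 3, 9] [18, 25, 41]
[8, 41, 3, 9] [18, 25, 8]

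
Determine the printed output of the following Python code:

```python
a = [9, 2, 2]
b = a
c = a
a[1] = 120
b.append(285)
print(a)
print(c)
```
[9, 120, 2, 285]
[9, 120, 2, 285]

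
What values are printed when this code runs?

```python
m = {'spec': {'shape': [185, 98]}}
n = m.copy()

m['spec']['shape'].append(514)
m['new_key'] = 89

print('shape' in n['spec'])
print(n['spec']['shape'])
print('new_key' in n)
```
True
[185, 98, 514]
False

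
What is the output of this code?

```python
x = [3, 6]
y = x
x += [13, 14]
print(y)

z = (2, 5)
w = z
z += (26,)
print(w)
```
[3, 6, 13, 14]
(2, 5)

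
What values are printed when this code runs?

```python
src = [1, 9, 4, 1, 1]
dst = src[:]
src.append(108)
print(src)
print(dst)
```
[1, 9, 4, 1, 1, 108]
[1, 9, 4, 1, 1]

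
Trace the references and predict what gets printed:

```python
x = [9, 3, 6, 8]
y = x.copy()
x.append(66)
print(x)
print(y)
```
[9, 3, 6, 8, 66]
[9, 3, 6, 8]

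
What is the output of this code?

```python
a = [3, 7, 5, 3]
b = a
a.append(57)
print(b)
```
[3, 7, 5, 3, 57]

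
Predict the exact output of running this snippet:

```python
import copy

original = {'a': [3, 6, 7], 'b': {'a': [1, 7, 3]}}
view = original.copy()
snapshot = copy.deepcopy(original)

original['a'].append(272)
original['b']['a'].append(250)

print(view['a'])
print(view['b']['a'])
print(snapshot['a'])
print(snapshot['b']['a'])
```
[3, 6, 7, 272]
[1, 7, 3, 250]
[3, 6, 7]
[1, 7, 3]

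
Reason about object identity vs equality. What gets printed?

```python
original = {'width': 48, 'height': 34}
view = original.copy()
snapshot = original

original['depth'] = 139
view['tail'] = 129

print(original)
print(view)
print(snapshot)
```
{'width': 48, 'height': 34, 'depth': 139}
{'width': 48, 'height': 34, 'tail': 129}
{'width': 48, 'height': 34, 'depth': 139}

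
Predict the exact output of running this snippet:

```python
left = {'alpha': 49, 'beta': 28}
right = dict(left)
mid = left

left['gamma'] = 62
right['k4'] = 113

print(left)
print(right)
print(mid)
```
{'alpha': 49, 'beta': 28, 'gamma': 62}
{'alpha': 49, 'beta': 28, 'k4': 113}
{'alpha': 49, 'beta': 28, 'gamma': 62}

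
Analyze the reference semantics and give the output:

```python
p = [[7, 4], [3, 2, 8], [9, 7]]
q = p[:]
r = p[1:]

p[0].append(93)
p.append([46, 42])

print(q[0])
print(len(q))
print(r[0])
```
[7, 4, 93]
3
[3, 2, 8]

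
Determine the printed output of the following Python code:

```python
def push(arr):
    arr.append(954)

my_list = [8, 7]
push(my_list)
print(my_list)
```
[8, 7, 954]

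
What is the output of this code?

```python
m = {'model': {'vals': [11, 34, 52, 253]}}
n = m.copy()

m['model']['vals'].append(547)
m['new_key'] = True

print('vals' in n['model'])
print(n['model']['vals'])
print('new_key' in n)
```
True
[11, 34, 52, 253, 547]
False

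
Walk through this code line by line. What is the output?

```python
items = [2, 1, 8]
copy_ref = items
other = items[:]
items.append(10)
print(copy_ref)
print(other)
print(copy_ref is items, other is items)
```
[2, 1, 8, 10]
[2, 1, 8]
True False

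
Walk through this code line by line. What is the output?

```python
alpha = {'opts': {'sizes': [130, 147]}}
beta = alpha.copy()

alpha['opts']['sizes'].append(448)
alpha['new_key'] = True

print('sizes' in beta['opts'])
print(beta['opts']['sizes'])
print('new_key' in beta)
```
True
[130, 147, 448]
False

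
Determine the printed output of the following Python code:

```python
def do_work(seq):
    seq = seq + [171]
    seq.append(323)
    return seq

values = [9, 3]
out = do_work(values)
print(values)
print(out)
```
[9, 3]
[9, 3, 171, 323]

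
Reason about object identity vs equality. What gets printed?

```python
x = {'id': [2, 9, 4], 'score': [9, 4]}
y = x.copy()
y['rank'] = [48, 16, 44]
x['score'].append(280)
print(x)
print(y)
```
{'id': [2, 9, 4], 'score': [9, 4, 280]}
{'id': [2, 9, 4], 'score': [9, 4, 280], 'rank': [48, 16, 44]}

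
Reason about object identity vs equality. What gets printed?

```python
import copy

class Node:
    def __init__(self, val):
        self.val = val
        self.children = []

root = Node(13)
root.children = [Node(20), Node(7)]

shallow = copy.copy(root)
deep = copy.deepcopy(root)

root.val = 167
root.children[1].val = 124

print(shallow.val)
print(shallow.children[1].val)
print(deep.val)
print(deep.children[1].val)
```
13
124
13
7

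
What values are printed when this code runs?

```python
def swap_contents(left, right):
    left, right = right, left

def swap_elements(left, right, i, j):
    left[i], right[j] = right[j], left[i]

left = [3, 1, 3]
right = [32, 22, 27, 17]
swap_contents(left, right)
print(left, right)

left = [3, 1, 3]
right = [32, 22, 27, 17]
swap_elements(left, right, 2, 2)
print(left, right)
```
[3, 1, 3] [32, 22, 27, 17]
[3, 1, 27] [32, 22, 3, 17]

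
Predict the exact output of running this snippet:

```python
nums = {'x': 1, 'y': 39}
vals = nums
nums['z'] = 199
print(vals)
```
{'x': 1, 'y': 39, 'z': 199}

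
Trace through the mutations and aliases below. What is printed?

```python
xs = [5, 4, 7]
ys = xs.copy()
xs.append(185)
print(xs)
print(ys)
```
[5, 4, 7, 185]
[5, 4, 7]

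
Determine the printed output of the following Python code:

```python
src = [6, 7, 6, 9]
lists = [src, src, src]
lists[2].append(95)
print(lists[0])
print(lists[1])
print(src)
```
[6, 7, 6, 9, 95]
[6, 7, 6, 9, 95]
[6, 7, 6, 9, 95]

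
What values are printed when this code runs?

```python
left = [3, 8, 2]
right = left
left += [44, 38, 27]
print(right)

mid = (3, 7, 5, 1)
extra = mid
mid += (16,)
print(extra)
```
[3, 8, 2, 44, 38, 27]
(3, 7, 5, 1)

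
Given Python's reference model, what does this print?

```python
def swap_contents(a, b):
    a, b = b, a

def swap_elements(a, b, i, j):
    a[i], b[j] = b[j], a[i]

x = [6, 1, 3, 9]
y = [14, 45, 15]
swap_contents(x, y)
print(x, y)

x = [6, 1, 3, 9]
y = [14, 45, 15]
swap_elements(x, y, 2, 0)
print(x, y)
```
[6, 1, 3, 9] [14, 45, 15]
[6, 1, 14, 9] [3, 45, 15]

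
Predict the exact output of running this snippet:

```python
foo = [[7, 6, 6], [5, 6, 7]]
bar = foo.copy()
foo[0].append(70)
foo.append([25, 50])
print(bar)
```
[[7, 6, 6, 70], [5, 6, 7]]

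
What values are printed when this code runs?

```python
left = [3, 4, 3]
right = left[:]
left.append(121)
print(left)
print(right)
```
[3, 4, 3, 121]
[3, 4, 3]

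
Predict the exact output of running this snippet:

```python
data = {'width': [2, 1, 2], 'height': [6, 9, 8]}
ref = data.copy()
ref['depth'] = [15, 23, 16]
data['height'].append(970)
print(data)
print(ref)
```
{'width': [2, 1, 2], 'height': [6, 9, 8, 970]}
{'width': [2, 1, 2], 'height': [6, 9, 8, 970], 'depth': [15, 23, 16]}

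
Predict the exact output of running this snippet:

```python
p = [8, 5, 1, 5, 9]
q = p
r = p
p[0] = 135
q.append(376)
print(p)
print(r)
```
[135, 5, 1, 5, 9, 376]
[135, 5, 1, 5, 9, 376]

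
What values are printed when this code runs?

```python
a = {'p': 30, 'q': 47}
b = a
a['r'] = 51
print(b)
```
{'p': 30, 'q': 47, 'r': 51}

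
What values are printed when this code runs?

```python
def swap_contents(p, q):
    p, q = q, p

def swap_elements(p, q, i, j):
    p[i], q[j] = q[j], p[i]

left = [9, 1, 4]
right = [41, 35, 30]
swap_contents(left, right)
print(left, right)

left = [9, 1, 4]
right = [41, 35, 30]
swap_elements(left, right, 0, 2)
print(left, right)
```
[9, 1, 4] [41, 35, 30]
[30, 1, 4] [41, 35, 9]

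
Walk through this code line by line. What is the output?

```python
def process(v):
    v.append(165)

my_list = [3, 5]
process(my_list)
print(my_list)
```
[3, 5, 165]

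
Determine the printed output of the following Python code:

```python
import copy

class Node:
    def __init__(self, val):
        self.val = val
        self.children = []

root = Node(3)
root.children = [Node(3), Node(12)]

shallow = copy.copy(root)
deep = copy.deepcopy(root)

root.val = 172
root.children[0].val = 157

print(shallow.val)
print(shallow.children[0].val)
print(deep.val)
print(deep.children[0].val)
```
3
157
3
3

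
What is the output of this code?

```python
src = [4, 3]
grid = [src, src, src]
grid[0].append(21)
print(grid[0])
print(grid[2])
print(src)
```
[4, 3, 21]
[4, 3, 21]
[4, 3, 21]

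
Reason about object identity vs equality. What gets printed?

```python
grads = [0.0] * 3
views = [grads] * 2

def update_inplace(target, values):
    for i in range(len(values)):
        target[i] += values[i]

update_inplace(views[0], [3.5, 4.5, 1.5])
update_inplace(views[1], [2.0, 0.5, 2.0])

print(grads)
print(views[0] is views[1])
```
[5.5, 5.0, 3.5]
True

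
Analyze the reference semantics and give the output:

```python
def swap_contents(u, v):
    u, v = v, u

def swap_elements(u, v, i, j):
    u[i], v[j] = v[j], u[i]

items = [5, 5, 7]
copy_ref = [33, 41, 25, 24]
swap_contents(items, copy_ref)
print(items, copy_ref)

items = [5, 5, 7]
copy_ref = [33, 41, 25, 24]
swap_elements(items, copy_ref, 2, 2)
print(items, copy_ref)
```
[5, 5, 7] [33, 41, 25, 24]
[5, 5, 25] [33, 41, 7, 24]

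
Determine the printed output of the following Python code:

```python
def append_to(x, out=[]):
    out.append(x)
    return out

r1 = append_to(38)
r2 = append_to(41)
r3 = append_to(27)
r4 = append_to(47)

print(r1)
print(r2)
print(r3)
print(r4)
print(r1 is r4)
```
[38, 41, 27, 47]
[38, 41, 27, 47]
[38, 41, 27, 47]
[38, 41, 27, 47]
True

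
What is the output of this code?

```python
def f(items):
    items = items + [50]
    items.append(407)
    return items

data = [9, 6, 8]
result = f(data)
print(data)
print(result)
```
[9, 6, 8]
[9, 6, 8, 50, 407]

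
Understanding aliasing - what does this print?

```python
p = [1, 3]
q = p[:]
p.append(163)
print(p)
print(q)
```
[1, 3, 163]
[1, 3]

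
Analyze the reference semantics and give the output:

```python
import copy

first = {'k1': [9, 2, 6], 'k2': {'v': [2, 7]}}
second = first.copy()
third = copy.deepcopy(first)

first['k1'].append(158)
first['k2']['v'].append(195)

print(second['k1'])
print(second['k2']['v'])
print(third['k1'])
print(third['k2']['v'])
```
[9, 2, 6, 158]
[2, 7, 195]
[9, 2, 6]
[2, 7]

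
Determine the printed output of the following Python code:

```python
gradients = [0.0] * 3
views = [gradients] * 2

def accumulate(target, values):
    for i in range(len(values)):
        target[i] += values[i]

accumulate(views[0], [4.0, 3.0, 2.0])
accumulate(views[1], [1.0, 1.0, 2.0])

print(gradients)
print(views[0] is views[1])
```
[5.0, 4.0, 4.0]
True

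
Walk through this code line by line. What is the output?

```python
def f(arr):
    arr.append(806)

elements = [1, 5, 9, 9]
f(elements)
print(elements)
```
[1, 5, 9, 9, 806]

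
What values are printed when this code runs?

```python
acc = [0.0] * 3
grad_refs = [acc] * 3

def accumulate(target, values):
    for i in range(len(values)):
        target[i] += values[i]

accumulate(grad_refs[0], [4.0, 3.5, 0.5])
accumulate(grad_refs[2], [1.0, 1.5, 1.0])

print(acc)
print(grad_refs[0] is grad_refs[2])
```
[5.0, 5.0, 1.5]
True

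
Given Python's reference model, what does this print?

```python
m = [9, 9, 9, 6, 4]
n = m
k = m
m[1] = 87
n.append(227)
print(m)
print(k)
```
[9, 87, 9, 6, 4, 227]
[9, 87, 9, 6, 4, 227]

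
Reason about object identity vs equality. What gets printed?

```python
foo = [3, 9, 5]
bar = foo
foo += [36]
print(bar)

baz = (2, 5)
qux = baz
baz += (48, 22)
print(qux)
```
[3, 9, 5, 36]
(2, 5)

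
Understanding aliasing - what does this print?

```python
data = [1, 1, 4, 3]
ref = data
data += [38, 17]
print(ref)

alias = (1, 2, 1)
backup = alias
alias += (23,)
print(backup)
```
[1, 1, 4, 3, 38, 17]
(1, 2, 1)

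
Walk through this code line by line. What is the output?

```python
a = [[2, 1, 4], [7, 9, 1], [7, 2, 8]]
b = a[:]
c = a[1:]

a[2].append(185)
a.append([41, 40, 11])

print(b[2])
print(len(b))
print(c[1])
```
[7, 2, 8, 185]
3
[7, 2, 8, 185]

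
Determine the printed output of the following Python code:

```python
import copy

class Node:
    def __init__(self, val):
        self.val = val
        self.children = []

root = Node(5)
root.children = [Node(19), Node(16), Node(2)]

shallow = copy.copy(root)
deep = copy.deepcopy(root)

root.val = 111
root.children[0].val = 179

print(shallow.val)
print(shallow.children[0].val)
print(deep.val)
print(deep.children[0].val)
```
5
179
5
19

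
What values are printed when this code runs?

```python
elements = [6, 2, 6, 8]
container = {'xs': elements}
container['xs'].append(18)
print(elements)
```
[6, 2, 6, 8, 18]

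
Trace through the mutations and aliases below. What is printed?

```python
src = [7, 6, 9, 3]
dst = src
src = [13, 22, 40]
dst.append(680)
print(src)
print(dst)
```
[13, 22, 40]
[7, 6, 9, 3, 680]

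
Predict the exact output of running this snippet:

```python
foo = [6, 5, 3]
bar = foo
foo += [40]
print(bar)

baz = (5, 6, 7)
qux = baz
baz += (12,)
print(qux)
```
[6, 5, 3, 40]
(5, 6, 7)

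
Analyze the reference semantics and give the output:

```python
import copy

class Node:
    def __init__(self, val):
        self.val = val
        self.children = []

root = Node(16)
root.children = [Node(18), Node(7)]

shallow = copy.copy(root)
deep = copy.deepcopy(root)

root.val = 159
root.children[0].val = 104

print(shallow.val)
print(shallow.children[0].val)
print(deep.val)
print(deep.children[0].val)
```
16
104
16
18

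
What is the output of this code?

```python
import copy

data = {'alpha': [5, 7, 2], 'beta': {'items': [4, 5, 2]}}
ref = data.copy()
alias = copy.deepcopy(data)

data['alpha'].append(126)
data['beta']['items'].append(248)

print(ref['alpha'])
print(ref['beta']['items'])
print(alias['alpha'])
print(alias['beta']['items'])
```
[5, 7, 2, 126]
[4, 5, 2, 248]
[5, 7, 2]
[4, 5, 2]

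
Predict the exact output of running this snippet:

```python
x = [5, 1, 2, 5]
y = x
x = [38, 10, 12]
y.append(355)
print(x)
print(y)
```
[38, 10, 12]
[5, 1, 2, 5, 355]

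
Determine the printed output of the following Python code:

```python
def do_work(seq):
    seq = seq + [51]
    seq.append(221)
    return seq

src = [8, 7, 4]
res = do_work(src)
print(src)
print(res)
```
[8, 7, 4]
[8, 7, 4, 51, 221]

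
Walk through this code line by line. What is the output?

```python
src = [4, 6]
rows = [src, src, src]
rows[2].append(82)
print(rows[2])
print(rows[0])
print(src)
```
[4, 6, 82]
[4, 6, 82]
[4, 6, 82]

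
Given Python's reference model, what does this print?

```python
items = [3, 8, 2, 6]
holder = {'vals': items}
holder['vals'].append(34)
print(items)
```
[3, 8, 2, 6, 34]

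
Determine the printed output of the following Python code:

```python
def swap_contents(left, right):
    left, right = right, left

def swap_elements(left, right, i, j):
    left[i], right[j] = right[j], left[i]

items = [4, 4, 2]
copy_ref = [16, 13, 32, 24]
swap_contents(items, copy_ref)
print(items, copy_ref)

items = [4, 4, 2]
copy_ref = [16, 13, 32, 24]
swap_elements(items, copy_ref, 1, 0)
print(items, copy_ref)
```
[4, 4, 2] [16, 13, 32, 24]
[4, 16, 2] [4, 13, 32, 24]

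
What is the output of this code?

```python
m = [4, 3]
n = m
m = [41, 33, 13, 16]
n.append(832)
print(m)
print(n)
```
[41, 33, 13, 16]
[4, 3, 832]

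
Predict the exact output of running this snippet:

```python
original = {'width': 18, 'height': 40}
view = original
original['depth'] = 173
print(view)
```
{'width': 18, 'height': 40, 'depth': 173}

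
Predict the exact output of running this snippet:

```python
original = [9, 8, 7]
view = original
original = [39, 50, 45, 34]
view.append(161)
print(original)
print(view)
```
[39, 50, 45, 34]
[9, 8, 7, 161]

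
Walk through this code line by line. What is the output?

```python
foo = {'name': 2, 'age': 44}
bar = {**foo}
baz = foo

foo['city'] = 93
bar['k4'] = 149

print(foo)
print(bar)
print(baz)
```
{'name': 2, 'age': 44, 'city': 93}
{'name': 2, 'age': 44, 'k4': 149}
{'name': 2, 'age': 44, 'city': 93}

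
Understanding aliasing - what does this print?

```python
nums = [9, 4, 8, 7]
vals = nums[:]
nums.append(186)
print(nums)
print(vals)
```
[9, 4, 8, 7, 186]
[9, 4, 8, 7]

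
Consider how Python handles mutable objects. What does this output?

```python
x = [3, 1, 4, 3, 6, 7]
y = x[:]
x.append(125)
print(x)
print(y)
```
[3, 1, 4, 3, 6, 7, 125]
[3, 1, 4, 3, 6, 7]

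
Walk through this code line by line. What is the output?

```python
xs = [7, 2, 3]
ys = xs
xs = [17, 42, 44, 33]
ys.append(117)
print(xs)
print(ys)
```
[17, 42, 44, 33]
[7, 2, 3, 117]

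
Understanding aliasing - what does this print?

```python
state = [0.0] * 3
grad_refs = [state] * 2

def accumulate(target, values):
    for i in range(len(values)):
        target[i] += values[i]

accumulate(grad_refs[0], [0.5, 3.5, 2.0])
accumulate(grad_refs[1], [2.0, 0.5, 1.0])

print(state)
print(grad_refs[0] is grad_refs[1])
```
[2.5, 4.0, 3.0]
True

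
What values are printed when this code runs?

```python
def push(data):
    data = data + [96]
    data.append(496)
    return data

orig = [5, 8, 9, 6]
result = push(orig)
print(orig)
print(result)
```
[5, 8, 9, 6]
[5, 8, 9, 6, 96, 496]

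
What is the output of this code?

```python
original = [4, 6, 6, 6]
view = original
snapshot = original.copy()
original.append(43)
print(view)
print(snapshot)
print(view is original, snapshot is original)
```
[4, 6, 6, 6, 43]
[4, 6, 6, 6]
True False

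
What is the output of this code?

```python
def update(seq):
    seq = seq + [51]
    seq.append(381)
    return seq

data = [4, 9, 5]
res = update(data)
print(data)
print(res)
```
[4, 9, 5]
[4, 9, 5, 51, 381]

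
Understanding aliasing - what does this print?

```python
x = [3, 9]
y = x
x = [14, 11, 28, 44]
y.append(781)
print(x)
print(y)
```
[14, 11, 28, 44]
[3, 9, 781]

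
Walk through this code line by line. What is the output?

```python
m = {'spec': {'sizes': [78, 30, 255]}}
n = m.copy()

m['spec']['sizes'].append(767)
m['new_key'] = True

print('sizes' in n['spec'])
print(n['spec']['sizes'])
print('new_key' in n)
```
True
[78, 30, 255, 767]
False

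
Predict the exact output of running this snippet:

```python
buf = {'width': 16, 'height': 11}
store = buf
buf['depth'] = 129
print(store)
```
{'width': 16, 'height': 11, 'depth': 129}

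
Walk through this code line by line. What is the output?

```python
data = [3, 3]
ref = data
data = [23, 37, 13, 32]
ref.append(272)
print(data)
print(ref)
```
[23, 37, 13, 32]
[3, 3, 272]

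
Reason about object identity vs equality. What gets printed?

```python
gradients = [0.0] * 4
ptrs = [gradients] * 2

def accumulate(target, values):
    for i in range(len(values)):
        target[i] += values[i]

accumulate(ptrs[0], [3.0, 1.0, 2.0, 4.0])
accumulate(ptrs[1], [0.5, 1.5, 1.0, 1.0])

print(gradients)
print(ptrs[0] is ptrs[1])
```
[3.5, 2.5, 3.0, 5.0]
True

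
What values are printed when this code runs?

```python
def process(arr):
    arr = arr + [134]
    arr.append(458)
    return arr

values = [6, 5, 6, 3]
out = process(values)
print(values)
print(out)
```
[6, 5, 6, 3]
[6, 5, 6, 3, 134, 458]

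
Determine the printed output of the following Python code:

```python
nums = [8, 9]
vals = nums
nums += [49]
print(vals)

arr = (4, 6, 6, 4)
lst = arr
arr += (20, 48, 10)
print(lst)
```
[8, 9, 49]
(4, 6, 6, 4)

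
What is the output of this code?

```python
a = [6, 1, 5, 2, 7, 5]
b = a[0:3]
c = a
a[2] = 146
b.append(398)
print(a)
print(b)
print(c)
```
[6, 1, 146, 2, 7, 5]
[6, 1, 5, 398]
[6, 1, 146, 2, 7, 5]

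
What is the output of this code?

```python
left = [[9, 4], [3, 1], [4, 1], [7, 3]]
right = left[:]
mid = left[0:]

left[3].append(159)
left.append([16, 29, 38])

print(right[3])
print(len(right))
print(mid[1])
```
[7, 3, 159]
4
[3, 1]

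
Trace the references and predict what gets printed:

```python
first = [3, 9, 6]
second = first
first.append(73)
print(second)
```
[3, 9, 6, 73]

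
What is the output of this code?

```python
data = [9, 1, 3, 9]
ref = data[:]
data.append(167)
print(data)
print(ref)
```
[9, 1, 3, 9, 167]
[9, 1, 3, 9]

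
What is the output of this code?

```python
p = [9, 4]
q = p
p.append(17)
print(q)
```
[9, 4, 17]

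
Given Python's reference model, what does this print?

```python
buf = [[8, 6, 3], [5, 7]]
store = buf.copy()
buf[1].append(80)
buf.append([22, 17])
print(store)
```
[[8, 6, 3], [5, 7, 80]]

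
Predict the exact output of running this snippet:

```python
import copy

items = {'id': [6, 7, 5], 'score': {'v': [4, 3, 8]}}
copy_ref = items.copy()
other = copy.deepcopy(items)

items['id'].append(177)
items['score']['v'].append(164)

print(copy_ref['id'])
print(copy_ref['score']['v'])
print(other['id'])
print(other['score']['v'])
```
[6, 7, 5, 177]
[4, 3, 8, 164]
[6, 7, 5]
[4, 3, 8]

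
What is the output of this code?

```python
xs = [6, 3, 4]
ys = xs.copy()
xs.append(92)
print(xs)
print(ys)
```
[6, 3, 4, 92]
[6, 3, 4]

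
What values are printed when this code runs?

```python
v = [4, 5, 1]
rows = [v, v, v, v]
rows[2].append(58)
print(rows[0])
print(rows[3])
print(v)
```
[4, 5, 1, 58]
[4, 5, 1, 58]
[4, 5, 1, 58]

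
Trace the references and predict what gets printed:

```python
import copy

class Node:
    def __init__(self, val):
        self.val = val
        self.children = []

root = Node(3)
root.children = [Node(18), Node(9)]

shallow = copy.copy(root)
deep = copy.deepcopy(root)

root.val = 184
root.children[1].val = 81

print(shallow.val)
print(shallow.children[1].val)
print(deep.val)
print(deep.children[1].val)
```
3
81
3
9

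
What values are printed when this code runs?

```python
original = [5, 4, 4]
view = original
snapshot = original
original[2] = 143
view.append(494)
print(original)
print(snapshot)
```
[5, 4, 143, 494]
[5, 4, 143, 494]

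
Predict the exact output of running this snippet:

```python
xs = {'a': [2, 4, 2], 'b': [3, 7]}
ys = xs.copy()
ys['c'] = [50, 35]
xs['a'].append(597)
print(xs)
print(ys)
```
{'a': [2, 4, 2, 597], 'b': [3, 7]}
{'a': [2, 4, 2, 597], 'b': [3, 7], 'c': [50, 35]}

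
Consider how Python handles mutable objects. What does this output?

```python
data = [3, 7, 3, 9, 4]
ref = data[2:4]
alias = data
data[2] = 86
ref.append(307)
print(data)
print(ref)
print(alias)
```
[3, 7, 86, 9, 4]
[3, 9, 307]
[3, 7, 86, 9, 4]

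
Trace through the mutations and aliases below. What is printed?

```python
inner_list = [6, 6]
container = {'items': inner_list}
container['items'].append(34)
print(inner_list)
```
[6, 6, 34]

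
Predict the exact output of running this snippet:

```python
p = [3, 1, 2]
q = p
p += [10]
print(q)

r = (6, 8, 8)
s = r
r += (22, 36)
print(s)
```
[3, 1, 2, 10]
(6, 8, 8)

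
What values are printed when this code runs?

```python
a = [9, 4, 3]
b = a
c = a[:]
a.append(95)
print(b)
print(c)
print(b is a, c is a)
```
[9, 4, 3, 95]
[9, 4, 3]
True False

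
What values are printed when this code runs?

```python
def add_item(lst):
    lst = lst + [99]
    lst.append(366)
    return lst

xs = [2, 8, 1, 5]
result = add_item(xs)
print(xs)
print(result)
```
[2, 8, 1, 5]
[2, 8, 1, 5, 99, 366]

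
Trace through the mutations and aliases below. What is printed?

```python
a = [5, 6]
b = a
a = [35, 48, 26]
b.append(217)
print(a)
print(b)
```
[35, 48, 26]
[5, 6, 217]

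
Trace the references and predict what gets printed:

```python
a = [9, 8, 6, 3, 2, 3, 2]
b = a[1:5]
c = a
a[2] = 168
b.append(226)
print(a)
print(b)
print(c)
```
[9, 8, 168, 3, 2, 3, 2]
[8, 6, 3, 2, 226]
[9, 8, 168, 3, 2, 3, 2]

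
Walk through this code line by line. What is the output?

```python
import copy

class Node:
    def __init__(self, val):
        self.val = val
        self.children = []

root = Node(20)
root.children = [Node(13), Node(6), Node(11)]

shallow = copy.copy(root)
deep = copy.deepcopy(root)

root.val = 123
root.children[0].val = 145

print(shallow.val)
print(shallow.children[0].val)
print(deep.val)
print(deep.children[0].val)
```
20
145
20
13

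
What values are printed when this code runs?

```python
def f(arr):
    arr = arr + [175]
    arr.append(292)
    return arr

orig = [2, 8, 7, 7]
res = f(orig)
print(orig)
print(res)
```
[2, 8, 7, 7]
[2, 8, 7, 7, 175, 292]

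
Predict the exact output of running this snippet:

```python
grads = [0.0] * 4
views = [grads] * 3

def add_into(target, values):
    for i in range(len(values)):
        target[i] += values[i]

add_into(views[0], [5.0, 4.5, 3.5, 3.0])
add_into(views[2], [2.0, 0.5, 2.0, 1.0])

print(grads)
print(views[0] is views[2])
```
[7.0, 5.0, 5.5, 4.0]
True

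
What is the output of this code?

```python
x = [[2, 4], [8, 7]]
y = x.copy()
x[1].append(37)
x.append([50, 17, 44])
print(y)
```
[[2, 4], [8, 7, 37]]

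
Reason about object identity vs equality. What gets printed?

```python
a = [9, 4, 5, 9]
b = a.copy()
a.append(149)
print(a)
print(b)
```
[9, 4, 5, 9, 149]
[9, 4, 5, 9]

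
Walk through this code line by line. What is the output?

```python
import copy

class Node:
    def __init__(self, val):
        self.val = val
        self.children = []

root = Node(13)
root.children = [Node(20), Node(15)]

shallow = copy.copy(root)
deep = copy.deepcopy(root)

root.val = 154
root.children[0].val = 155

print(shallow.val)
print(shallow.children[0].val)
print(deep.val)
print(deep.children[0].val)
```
13
155
13
20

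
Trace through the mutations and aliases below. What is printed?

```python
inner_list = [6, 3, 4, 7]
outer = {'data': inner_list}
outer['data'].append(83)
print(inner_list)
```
[6, 3, 4, 7, 83]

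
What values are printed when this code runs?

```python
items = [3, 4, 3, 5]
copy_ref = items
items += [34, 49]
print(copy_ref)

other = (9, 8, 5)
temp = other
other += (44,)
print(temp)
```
[3, 4, 3, 5, 34, 49]
(9, 8, 5)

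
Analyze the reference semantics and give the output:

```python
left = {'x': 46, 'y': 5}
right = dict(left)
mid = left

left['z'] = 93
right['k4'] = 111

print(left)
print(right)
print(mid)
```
{'x': 46, 'y': 5, 'z': 93}
{'x': 46, 'y': 5, 'k4': 111}
{'x': 46, 'y': 5, 'z': 93}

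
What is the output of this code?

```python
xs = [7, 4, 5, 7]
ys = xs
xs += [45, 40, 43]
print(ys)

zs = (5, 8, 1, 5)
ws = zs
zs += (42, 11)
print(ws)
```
[7, 4, 5, 7, 45, 40, 43]
(5, 8, 1, 5)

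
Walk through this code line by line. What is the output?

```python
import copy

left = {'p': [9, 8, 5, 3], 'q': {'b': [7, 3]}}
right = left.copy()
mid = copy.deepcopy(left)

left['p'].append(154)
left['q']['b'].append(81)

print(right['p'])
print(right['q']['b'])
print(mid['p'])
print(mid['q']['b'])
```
[9, 8, 5, 3, 154]
[7, 3, 81]
[9, 8, 5, 3]
[7, 3]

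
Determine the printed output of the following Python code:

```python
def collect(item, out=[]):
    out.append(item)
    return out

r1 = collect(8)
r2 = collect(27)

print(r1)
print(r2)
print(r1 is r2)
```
[8, 27]
[8, 27]
True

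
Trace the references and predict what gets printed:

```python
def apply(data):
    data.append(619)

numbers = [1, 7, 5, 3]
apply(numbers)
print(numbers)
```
[1, 7, 5, 3, 619]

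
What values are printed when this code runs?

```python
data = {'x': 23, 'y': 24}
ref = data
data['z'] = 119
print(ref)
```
{'x': 23, 'y': 24, 'z': 119}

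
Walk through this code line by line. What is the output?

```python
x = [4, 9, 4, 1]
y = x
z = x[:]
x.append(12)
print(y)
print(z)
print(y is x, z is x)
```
[4, 9, 4, 1, 12]
[4, 9, 4, 1]
True False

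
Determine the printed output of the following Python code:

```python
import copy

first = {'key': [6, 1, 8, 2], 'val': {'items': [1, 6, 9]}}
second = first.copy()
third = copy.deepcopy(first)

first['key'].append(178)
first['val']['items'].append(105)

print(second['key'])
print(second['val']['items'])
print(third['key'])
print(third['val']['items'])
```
[6, 1, 8, 2, 178]
[1, 6, 9, 105]
[6, 1, 8, 2]
[1, 6, 9]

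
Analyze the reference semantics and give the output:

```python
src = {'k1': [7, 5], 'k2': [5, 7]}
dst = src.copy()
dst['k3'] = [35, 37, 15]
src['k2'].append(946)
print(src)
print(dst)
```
{'k1': [7, 5], 'k2': [5, 7, 946]}
{'k1': [7, 5], 'k2': [5, 7, 946], 'k3': [35, 37, 15]}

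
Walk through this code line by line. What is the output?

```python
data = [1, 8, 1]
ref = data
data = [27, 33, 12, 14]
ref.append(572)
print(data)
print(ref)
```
[27, 33, 12, 14]
[1, 8, 1, 572]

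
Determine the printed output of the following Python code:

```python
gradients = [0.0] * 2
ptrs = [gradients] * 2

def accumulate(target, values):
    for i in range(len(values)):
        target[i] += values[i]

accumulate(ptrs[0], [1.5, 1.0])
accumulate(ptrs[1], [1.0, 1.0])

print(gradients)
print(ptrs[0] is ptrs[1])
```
[2.5, 2.0]
True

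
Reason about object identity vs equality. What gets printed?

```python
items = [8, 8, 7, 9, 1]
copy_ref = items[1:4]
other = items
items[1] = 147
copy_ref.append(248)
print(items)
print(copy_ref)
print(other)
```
[8, 147, 7, 9, 1]
[8, 7, 9, 248]
[8, 147, 7, 9, 1]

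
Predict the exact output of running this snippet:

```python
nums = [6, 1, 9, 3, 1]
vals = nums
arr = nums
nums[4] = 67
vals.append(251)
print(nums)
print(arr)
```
[6, 1, 9, 3, 67, 251]
[6, 1, 9, 3, 67, 251]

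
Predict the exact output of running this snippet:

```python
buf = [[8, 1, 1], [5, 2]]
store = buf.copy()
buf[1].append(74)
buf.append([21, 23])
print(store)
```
[[8, 1, 1], [5, 2, 74]]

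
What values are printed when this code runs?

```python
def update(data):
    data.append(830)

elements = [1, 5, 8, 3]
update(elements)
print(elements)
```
[1, 5, 8, 3, 830]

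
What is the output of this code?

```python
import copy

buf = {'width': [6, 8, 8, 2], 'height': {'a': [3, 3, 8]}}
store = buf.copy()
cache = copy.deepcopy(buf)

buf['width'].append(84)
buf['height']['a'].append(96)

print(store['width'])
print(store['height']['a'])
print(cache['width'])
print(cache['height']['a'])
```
[6, 8, 8, 2, 84]
[3, 3, 8, 96]
[6, 8, 8, 2]
[3, 3, 8]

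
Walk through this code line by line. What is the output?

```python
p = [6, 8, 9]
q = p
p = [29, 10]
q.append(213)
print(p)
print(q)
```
[29, 10]
[6, 8, 9, 213]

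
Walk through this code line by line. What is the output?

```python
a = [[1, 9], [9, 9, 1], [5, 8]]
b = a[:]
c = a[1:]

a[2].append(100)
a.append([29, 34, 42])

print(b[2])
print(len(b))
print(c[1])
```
[5, 8, 100]
3
[5, 8, 100]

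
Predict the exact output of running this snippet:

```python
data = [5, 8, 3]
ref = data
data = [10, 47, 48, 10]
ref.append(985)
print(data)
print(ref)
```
[10, 47, 48, 10]
[5, 8, 3, 985]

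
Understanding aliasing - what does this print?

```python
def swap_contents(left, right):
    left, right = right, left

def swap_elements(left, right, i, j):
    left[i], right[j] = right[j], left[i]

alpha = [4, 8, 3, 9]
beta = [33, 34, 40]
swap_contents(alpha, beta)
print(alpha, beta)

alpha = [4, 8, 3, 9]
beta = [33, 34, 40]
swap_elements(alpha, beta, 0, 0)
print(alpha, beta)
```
[4, 8, 3, 9] [33, 34, 40]
[33, 8, 3, 9] [4, 34, 40]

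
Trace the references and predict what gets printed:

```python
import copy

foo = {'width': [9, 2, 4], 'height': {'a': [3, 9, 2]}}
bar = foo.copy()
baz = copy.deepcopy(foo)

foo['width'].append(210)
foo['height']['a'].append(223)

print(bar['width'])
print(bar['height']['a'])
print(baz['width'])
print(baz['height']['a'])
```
[9, 2, 4, 210]
[3, 9, 2, 223]
[9, 2, 4]
[3, 9, 2]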